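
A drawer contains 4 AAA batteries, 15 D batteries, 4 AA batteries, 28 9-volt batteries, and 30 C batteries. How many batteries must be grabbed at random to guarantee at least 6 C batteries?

To avoid C batteries as long as possible, exhaust the other 4 types first.
The worst case draws every non-C battery first: 4 + 15 + 4 + 28 = 51.
The next 6 draws are then forced to be C, giving 51 + 6 = 57.

57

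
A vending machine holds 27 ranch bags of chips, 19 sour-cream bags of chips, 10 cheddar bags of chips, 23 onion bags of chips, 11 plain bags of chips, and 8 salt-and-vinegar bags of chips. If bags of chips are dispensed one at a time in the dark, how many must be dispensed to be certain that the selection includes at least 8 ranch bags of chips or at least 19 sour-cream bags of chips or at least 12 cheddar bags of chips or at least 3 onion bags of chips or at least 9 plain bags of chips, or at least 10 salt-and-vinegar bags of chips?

The worst case stops just short of every target: 7 ranch, 18 sour-cream, all 10 cheddar, 2 onion, 8 plain, all 8 salt-and-vinegar — 7 + 18 + 10 + 2 + 8 + 8 = 53 bags of chips.
One more bag of chips must push some flavor to its target, so 53 + 1 = 54.

54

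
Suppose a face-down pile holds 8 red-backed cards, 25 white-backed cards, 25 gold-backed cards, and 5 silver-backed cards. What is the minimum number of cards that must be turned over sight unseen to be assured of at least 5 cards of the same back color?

17

Treat the 4 back colors as pigeonholes.
The worst case takes 4 cards of each back color without reaching 5 of any: 4 × 4 = 16.
The next card must bring some back color to 5, so 16 + 1 = 17.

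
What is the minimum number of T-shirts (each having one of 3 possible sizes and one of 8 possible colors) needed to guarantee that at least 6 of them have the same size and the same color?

There are 3 × 8 = 24 (size, color) combinations acting as pigeonholes.
With 24 × 5 = 120 T-shirts we could place exactly 5 in each, with no (size, color) pair reaching 6.
One more forces some (size, color) pair to hold 6, so 120 + 1 = 121.

121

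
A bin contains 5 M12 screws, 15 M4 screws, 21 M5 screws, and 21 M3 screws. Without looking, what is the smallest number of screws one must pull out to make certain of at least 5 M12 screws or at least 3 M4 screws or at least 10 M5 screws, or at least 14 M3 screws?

Each of the 4 sizes has its own threshold; avoid all of them simultaneously.
The worst case stops just short of every target: 4 M12, 2 M4, 9 M5, 13 M3 — 4 + 2 + 9 + 13 = 28 screws.
One more screw must push some size to its target, so 28 + 1 = 29.

29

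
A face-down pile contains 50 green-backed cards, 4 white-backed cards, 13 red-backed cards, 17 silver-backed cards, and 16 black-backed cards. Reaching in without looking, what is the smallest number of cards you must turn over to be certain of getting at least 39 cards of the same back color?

89

In the worst case we take at most 38 of each back color, but all 4 white-backed, all 13 red-backed, all 17 silver-backed, and all 16 black-backed (fewer than 38), giving 38 + 4 + 13 + 17 + 16 = 88.
One more card then forces some back color to 39, so 88 + 1 = 89.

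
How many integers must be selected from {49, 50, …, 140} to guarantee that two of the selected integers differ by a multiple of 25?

Use the pigeonhole principle on residue classes: group the integers by remainder mod 25; there are 25 residue classes, each nonempty in this range.
Choosing one from each class (25 integers) avoids any shared remainder.
One more choice must repeat a class, so two differ by a multiple of 25. Hence 25 + 1 = 26.

26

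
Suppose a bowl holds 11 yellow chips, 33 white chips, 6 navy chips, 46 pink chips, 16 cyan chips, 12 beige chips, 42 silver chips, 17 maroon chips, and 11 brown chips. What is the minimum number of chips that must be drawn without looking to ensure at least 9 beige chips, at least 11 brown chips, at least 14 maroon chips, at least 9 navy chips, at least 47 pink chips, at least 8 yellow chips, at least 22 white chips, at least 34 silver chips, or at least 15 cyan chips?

159

The worst case stops just short of every target: 7 yellow, 21 white, all 6 navy, 46 pink, 14 cyan, 8 beige, 33 silver, 13 maroon, 10 brown — 7 + 21 + 6 + 46 + 14 + 8 + 33 + 13 + 10 = 158 chips.
One more chip must push some color to its target, so 158 + 1 = 159.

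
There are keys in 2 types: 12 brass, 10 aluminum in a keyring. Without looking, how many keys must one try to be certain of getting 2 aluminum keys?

To avoid aluminum keys as long as possible, exhaust the other 1 type first.
The worst case draws every non-aluminum key first: 12.
The next 2 draws are then forced to be aluminum, giving 12 + 2 = 14.

14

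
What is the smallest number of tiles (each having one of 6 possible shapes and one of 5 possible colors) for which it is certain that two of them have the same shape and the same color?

31

There are 6 × 5 = 30 (shape, color) combinations acting as pigeonholes.
With 30 tiles we could place one in each, avoiding any repeat.
One more forces some (shape, color) pair to hold 2, so 30 + 1 = 31.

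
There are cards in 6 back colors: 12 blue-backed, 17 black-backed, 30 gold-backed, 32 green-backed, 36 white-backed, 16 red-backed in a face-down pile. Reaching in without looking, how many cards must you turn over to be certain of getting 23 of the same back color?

Treat the 6 back colors as pigeonholes.
In the worst case we take at most 22 of each back color, but all 12 blue-backed, all 17 black-backed, and all 16 red-backed (fewer than 22), giving 12 + 17 + 22 + 22 + 22 + 16 = 111.
One more card then forces some back color to 23, so 111 + 1 = 112.

112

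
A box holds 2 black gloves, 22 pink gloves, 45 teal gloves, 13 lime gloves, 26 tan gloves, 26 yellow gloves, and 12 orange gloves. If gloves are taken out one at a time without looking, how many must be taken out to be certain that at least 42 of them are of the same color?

In the worst case we take at most 41 of each color, but all 2 black, all 22 pink, all 13 lime, all 26 tan, all 26 yellow, and all 12 orange (fewer than 41), giving 2 + 22 + 41 + 13 + 26 + 26 + 12 = 142.
One more glove then forces some color to 42, so 142 + 1 = 143.

143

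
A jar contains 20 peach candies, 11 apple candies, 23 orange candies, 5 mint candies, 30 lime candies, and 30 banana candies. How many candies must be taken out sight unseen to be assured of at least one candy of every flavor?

The hardest flavor to obtain is mint: we could draw every other candy first — 119 − 5 = 114 candies — without a single mint one.
The next draw must be mint, so 114 + 1 = 115.

115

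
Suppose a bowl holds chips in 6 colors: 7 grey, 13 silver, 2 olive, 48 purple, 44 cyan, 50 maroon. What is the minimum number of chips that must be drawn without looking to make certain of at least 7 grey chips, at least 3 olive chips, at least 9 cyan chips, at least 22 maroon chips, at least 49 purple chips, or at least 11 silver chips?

96

Each of the 6 colors has its own threshold; avoid all of them simultaneously.
The worst case stops just short of every target: 6 grey, 10 silver, 2 olive, 48 purple, 8 cyan, 21 maroon — 6 + 10 + 2 + 48 + 8 + 21 = 95 chips.
One more chip must push some color to its target, so 95 + 1 = 96.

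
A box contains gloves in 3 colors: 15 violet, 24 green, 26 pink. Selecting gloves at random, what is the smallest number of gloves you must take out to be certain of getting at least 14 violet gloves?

The worst case draws every non-violet glove first: 24 + 26 = 50.
The next 14 draws are then forced to be violet, giving 50 + 14 = 64.

64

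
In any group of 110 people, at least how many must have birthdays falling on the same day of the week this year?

16

The 110 people fall into 7 days of the week.
If each of the 7 days of the week held at most 15, the total would be at most 7 × 15 = 105 < 110, a contradiction.
So at least one holds ⌈110/7⌉ = 16.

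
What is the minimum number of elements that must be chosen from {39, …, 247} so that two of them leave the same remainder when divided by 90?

91

Group the integers by remainder mod 90; there are 90 residue classes, each nonempty in this range.
Choosing one from each class (90 integers) avoids any shared remainder.
One more choice must repeat a class, so two differ by a multiple of 90. Hence 90 + 1 = 91.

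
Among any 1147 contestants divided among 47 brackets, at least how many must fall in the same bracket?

The 1147 contestants fall into 47 brackets.
If each of the 47 brackets held at most 24, the total would be at most 47 × 24 = 1128 < 1147, a contradiction.
So at least one holds ⌈1147/47⌉ = 25.

25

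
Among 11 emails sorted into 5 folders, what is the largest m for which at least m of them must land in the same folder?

If each of the 5 folders held at most 2, the total would be at most 5 × 2 = 10 < 11, a contradiction.
So at least one holds ⌈11/5⌉ = 3.

3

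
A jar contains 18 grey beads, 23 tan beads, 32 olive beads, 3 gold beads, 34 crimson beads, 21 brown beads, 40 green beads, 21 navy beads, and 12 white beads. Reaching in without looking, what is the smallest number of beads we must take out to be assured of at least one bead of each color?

202

The hardest color to obtain is gold: we could draw every other bead first — 204 − 3 = 201 beads — without a single gold one.
The next draw must be gold, so 201 + 1 = 202.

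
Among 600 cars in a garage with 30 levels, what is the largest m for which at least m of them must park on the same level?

The 600 cars fall into 30 levels.
If each of the 30 levels held at most 19, the total would be at most 30 × 19 = 570 < 600, a contradiction.
So at least one holds ⌈600/30⌉ = 20.

20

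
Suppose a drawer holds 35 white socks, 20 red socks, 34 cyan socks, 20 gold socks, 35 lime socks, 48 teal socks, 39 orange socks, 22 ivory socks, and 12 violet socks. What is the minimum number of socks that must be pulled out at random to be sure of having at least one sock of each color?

254

The hardest color to obtain is violet: we could draw every other sock first — 265 − 12 = 253 socks — without a single violet one.
The next draw must be violet, so 253 + 1 = 254.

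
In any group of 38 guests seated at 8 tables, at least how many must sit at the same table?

5

If each of the 8 tables held at most 4, the total would be at most 8 × 4 = 32 < 38, a contradiction.
So at least one holds ⌈38/8⌉ = 5.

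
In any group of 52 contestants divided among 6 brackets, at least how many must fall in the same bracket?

The 52 contestants fall into 6 brackets.
If each of the 6 brackets held at most 8, the total would be at most 6 × 8 = 48 < 52, a contradiction.
So at least one holds ⌈52/6⌉ = 9.

9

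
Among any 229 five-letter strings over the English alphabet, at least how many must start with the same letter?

The 229 five-letter strings over the English alphabet fall into 26 possible first letters.
If each of the 26 possible first letters held at most 8, the total would be at most 26 × 8 = 208 < 229, a contradiction.
So at least one holds ⌈229/26⌉ = 9.

9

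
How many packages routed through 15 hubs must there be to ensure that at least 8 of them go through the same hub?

106

There are 15 hubs acting as pigeonholes.
With 15 × 7 = 105 packages we could place exactly 7 in each, with no class reaching 8.
One more forces some class to hold 8, so 105 + 1 = 106.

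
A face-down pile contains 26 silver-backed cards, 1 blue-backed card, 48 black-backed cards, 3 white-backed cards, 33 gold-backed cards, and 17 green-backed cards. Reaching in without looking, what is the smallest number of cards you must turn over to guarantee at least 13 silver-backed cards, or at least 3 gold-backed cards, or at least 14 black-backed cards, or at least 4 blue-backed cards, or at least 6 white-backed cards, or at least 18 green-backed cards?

Each of the 6 back colors has its own threshold; avoid all of them simultaneously.
The worst case stops just short of every target: 12 silver-backed, all 1 blue-backed, 13 black-backed, all 3 white-backed, 2 gold-backed, 17 green-backed — 12 + 1 + 13 + 3 + 2 + 17 = 48 cards.
One more card must push some back color to its target, so 48 + 1 = 49.

49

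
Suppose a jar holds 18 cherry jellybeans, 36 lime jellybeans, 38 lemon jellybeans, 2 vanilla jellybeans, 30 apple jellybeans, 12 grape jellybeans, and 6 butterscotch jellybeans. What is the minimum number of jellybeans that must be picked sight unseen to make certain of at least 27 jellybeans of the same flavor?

Treat the 7 flavors as pigeonholes.
In the worst case we take at most 26 of each flavor, but all 18 cherry, all 2 vanilla, all 12 grape, and all 6 butterscotch (fewer than 26), giving 18 + 26 + 26 + 2 + 26 + 12 + 6 = 116.
One more jellybean then forces some flavor to 27, so 116 + 1 = 117.

117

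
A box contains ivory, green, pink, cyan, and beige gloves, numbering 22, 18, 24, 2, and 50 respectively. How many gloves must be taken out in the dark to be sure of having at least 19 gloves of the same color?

75

In the worst case we take at most 18 of each color, but all 2 cyan (fewer than 18), giving 18 + 18 + 18 + 2 + 18 = 74.
One more glove then forces some color to 19, so 74 + 1 = 75.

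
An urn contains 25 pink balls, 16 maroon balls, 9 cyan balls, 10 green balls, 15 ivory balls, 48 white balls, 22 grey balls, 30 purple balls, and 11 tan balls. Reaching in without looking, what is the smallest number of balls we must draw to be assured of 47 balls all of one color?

185

In the worst case we take at most 46 of each color, but all 25 pink, all 16 maroon, all 9 cyan, all 10 green, all 15 ivory, all 22 grey, all 30 purple, and all 11 tan (fewer than 46), giving 25 + 16 + 9 + 10 + 15 + 46 + 22 + 30 + 11 = 184.
One more ball then forces some color to 47, so 184 + 1 = 185.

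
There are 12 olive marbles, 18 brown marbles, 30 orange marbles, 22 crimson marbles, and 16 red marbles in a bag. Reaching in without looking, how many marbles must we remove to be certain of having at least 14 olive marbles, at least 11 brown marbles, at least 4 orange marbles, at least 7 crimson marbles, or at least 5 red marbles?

36

The worst case stops just short of every target: all 12 olive, 10 brown, 3 orange, 6 crimson, 4 red — 12 + 10 + 3 + 6 + 4 = 35 marbles.
One more marble must push some color to its target, so 35 + 1 = 36.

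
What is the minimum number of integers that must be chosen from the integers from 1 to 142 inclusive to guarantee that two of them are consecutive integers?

Partition {1, …, 142} into 71 pairs: {1,2}, {3,4}, …, {141,142}.
Choosing 71 integers — say the 71 even numbers 2, 4, …, 142 — takes one from each pair and avoids the property.
Choosing 72 forces two into the same pair by pigeonhole, and those are consecutive. So 72.

72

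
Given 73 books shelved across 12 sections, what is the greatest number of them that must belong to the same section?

7

If each of the 12 sections held at most 6, the total would be at most 12 × 6 = 72 < 73, a contradiction.
So at least one holds ⌈73/12⌉ = 7.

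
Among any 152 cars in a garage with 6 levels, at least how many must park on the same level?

26

If each of the 6 levels held at most 25, the total would be at most 6 × 25 = 150 < 152, a contradiction.
So at least one holds ⌈152/6⌉ = 26.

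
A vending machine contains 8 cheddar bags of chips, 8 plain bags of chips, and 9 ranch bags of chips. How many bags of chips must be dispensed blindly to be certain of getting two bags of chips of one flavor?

The worst case takes 1 bag of chips of each flavor without reaching 2 of any: 3 × 1 = 3.
The next bag of chips must bring some flavor to 2, so 3 + 1 = 4.

4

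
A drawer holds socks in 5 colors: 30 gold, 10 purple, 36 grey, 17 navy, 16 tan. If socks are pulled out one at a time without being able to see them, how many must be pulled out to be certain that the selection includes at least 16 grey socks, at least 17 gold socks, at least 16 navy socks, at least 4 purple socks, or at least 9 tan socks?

The worst case stops just short of every target: 16 gold, 3 purple, 15 grey, 15 navy, 8 tan — 16 + 3 + 15 + 15 + 8 = 57 socks.
One more sock must push some color to its target, so 57 + 1 = 58.

58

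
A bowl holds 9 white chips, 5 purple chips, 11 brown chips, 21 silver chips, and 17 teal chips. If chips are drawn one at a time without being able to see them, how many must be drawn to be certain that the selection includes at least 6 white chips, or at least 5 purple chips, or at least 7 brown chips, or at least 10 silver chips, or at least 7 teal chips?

31

The worst case stops just short of every target: 5 white, 4 purple, 6 brown, 9 silver, 6 teal — 5 + 4 + 6 + 9 + 6 = 30 chips.
One more chip must push some color to its target, so 30 + 1 = 31.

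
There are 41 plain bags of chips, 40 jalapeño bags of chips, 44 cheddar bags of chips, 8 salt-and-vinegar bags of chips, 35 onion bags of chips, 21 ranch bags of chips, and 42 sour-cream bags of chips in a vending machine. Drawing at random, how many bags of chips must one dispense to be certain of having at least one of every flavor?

224

The hardest flavor to obtain is salt-and-vinegar: we could draw every other bag of chips first — 231 − 8 = 223 bags of chips — without a single salt-and-vinegar one.
The next draw must be salt-and-vinegar, so 223 + 1 = 224.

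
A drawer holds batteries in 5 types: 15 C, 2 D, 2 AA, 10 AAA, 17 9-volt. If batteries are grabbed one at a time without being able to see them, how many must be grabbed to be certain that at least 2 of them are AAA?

The worst case draws every non-AAA battery first: 15 + 2 + 2 + 17 = 36.
The next 2 draws are then forced to be AAA, giving 36 + 2 = 38.

38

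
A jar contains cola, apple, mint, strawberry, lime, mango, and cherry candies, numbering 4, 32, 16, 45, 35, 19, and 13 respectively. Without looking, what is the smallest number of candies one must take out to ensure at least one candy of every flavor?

The hardest flavor to obtain is cola: we could draw every other candy first — 164 − 4 = 160 candies — without a single cola one.
The next draw must be cola, so 160 + 1 = 161.

161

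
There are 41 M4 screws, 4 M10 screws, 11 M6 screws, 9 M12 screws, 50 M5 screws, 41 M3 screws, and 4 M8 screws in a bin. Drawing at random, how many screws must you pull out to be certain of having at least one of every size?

The hardest size to obtain is M10: we could draw every other screw first — 160 − 4 = 156 screws — without a single M10 one.
The next draw must be M10, so 156 + 1 = 157.

157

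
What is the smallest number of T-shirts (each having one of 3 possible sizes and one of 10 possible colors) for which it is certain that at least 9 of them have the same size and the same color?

241

There are 3 × 10 = 30 (size, color) combinations acting as pigeonholes.
With 30 × 8 = 240 T-shirts we could place exactly 8 in each, with no (size, color) pair reaching 9.
One more forces some (size, color) pair to hold 9, so 240 + 1 = 241.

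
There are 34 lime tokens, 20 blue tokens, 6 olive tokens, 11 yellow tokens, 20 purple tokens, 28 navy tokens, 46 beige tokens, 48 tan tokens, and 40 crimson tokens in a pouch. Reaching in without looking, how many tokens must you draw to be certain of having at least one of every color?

The hardest color to obtain is olive: we could draw every other token first — 253 − 6 = 247 tokens — without a single olive one.
The next draw must be olive, so 247 + 1 = 248.

248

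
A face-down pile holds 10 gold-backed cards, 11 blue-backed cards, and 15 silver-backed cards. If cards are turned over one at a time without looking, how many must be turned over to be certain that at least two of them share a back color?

The worst case takes 1 card of each back color without reaching 2 of any: 3 × 1 = 3.
The next card must bring some back color to 2, so 3 + 1 = 4.

4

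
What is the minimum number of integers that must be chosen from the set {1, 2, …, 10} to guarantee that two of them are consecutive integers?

6

Partition {1, …, 10} into 5 pairs: {1,2}, {3,4}, …, {9,10}.
Choosing 5 integers — say the 5 even numbers 2, 4, …, 10 — takes one from each pair and avoids the property.
Choosing 6 forces two into the same pair by pigeonhole, and those are consecutive. So 6.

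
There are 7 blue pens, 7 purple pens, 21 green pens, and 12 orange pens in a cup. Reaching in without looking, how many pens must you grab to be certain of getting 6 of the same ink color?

21

The worst case takes 5 pens of each ink color without reaching 6 of any: 4 × 5 = 20.
The next pen must bring some ink color to 6, so 20 + 1 = 21.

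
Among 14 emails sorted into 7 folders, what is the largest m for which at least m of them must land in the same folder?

2

The 14 emails fall into 7 folders.
If each of the 7 folders held at most 1, the total would be at most 7 × 1 = 7 < 14, a contradiction.
So at least one holds ⌈14/7⌉ = 2.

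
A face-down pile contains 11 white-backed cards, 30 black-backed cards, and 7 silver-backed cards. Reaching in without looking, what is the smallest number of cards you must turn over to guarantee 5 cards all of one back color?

13

The worst case takes 4 cards of each back color without reaching 5 of any: 3 × 4 = 12.
The next card must bring some back color to 5, so 12 + 1 = 13.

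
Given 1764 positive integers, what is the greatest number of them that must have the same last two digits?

There are 100 possible two-digit endings, which serve as the pigeonholes.
If each of the 100 possible two-digit endings held at most 17, the total would be at most 100 × 17 = 1700 < 1764, a contradiction.
So at least one holds ⌈1764/100⌉ = 18.

18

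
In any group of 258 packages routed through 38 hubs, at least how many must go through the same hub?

7

If each of the 38 hubs held at most 6, the total would be at most 38 × 6 = 228 < 258, a contradiction.
So at least one holds ⌈258/38⌉ = 7.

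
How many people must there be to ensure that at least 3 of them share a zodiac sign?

There are 12 zodiac signs acting as pigeonholes.
With 12 × 2 = 24 people we could place exactly 2 in each, with no class reaching 3.
One more forces some class to hold 3, so 24 + 1 = 25.

25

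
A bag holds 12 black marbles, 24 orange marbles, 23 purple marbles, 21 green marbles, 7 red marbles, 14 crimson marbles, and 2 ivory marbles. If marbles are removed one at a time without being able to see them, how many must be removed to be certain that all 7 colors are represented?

102

The hardest color to obtain is ivory: we could draw every other marble first — 103 − 2 = 101 marbles — without a single ivory one.
The next draw must be ivory, so 101 + 1 = 102.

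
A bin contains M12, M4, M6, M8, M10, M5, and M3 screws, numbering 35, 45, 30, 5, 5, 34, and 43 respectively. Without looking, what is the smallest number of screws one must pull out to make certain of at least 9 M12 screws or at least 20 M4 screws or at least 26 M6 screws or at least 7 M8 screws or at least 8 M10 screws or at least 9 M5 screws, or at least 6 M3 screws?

Each of the 7 sizes has its own threshold; avoid all of them simultaneously.
The worst case stops just short of every target: 8 M12, 19 M4, 25 M6, all 5 M8, all 5 M10, 8 M5, 5 M3 — 8 + 19 + 25 + 5 + 5 + 8 + 5 = 75 screws.
One more screw must push some size to its target, so 75 + 1 = 76.

76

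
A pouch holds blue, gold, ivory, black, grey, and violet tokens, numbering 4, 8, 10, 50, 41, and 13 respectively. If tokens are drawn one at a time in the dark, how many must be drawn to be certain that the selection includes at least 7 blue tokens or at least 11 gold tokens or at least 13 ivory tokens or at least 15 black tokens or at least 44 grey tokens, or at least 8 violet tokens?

The worst case stops just short of every target: all 4 blue, all 8 gold, all 10 ivory, 14 black, all 41 grey, 7 violet — 4 + 8 + 10 + 14 + 41 + 7 = 84 tokens.
One more token must push some color to its target, so 84 + 1 = 85.

85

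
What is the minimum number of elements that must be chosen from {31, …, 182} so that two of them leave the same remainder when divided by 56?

Group the integers by remainder mod 56; there are 56 residue classes, each nonempty in this range.
Choosing one from each class (56 integers) avoids any shared remainder.
One more choice must repeat a class, so two differ by a multiple of 56. Hence 56 + 1 = 57.

57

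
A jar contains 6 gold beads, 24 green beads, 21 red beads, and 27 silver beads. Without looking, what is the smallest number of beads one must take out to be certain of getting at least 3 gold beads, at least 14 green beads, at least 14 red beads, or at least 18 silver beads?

Each of the 4 colors has its own threshold; avoid all of them simultaneously.
The worst case stops just short of every target: 2 gold, 13 green, 13 red, 17 silver — 2 + 13 + 13 + 17 = 45 beads.
One more bead must push some color to its target, so 45 + 1 = 46.

46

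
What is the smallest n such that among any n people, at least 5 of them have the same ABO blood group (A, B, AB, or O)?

There are 4 ABO blood groups acting as pigeonholes.
With 4 × 4 = 16 people we could place exactly 4 in each, with no class reaching 5.
One more forces some class to hold 5, so 16 + 1 = 17.

17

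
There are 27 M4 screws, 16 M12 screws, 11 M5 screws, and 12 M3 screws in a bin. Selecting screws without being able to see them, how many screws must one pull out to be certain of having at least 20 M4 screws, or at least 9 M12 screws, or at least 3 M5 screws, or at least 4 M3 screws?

The worst case stops just short of every target: 19 M4, 8 M12, 2 M5, 3 M3 — 19 + 8 + 2 + 3 = 32 screws.
One more screw must push some size to its target, so 32 + 1 = 33.

33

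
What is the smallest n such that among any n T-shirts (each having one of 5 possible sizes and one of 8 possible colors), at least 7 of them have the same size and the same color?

There are 5 × 8 = 40 (size, color) combinations acting as pigeonholes.
With 40 × 6 = 240 T-shirts we could place exactly 6 in each, with no (size, color) pair reaching 7.
One more forces some (size, color) pair to hold 7, so 240 + 1 = 241.

241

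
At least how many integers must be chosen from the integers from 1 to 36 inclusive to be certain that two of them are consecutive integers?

Partition {1, …, 36} into 18 pairs: {1,2}, {3,4}, …, {35,36}.
Choosing 18 integers — say the 18 even numbers 2, 4, …, 36 — takes one from each pair and avoids the property.
Choosing 19 forces two into the same pair by pigeonhole, and those are consecutive. So 19.

19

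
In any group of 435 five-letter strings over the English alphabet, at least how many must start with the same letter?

There are 26 possible first letters, which serve as the pigeonholes.
If each of the 26 possible first letters held at most 16, the total would be at most 26 × 16 = 416 < 435, a contradiction.
So at least one holds ⌈435/26⌉ = 17.

17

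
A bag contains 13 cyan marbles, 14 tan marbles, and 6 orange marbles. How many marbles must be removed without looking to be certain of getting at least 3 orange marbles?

To avoid orange marbles as long as possible, exhaust the other 2 colors first.
The worst case draws every non-orange marble first: 13 + 14 = 27.
The next 3 draws are then forced to be orange, giving 27 + 3 = 30.

30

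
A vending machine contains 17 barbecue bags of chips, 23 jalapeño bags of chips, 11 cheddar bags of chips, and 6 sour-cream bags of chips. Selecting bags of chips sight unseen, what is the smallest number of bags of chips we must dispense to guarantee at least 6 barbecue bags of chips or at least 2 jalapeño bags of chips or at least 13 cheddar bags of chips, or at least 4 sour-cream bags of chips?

21

Each of the 4 flavors has its own threshold; avoid all of them simultaneously.
The worst case stops just short of every target: 5 barbecue, 1 jalapeño, all 11 cheddar, 3 sour-cream — 5 + 1 + 11 + 3 = 20 bags of chips.
One more bag of chips must push some flavor to its target, so 20 + 1 = 21.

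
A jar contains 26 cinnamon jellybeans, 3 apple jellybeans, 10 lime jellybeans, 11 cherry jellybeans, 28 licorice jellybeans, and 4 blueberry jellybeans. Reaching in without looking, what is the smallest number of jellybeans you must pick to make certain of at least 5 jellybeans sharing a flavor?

24

In the worst case we take at most 4 of each flavor, but all 3 apple (fewer than 4), giving 4 + 3 + 4 + 4 + 4 + 4 = 23.
One more jellybean then forces some flavor to 5, so 23 + 1 = 24.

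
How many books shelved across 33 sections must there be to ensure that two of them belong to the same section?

34

There are 33 sections acting as pigeonholes.
With 33 books we could place one in each, avoiding any repeat.
One more forces some class to hold 2, so 33 + 1 = 34.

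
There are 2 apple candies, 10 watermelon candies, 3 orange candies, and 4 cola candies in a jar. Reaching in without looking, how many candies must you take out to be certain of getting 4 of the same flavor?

Treat the 4 flavors as pigeonholes.
In the worst case we take at most 3 of each flavor, but all 2 apple (fewer than 3), giving 2 + 3 + 3 + 3 = 11.
One more candy then forces some flavor to 4, so 11 + 1 = 12.

12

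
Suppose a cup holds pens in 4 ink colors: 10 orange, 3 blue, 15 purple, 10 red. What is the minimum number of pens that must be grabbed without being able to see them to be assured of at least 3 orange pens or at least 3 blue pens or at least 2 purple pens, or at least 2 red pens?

7

Each of the 4 ink colors has its own threshold; avoid all of them simultaneously.
The worst case stops just short of every target: 2 orange, 2 blue, 1 purple, 1 red — 2 + 2 + 1 + 1 = 6 pens.
One more pen must push some ink color to its target, so 6 + 1 = 7.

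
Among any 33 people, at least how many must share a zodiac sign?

There are 12 zodiac signs, which serve as the pigeonholes.
If each of the 12 zodiac signs held at most 2, the total would be at most 12 × 2 = 24 < 33, a contradiction.
So at least one holds ⌈33/12⌉ = 3.

3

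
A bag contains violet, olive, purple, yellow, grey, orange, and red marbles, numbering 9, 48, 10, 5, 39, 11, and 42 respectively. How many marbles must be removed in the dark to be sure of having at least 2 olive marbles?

The worst case draws every non-olive marble first: 9 + 10 + 5 + 39 + 11 + 42 = 116.
The next 2 draws are then forced to be olive, giving 116 + 2 = 118.

118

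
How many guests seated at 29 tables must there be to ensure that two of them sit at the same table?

There are 29 tables acting as pigeonholes.
With 29 guests we could place one in each, avoiding any repeat.
One more forces some class to hold 2, so 29 + 1 = 30.

30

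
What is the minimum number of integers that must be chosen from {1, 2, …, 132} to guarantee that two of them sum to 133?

Partition {1, …, 132} into 66 pairs: {1,132}, {2,131}, …, {66,67}.
Choosing 66 integers — say the integers 1 through 66 — takes one from each pair and avoids the property.
Choosing 67 forces two into the same pair by pigeonhole, and those sum to 133. So 67.

67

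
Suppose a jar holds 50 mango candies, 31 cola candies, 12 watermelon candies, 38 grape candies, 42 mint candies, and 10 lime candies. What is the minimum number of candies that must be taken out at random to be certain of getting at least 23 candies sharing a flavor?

111

In the worst case we take at most 22 of each flavor, but all 12 watermelon and all 10 lime (fewer than 22), giving 22 + 22 + 12 + 22 + 22 + 10 = 110.
One more candy then forces some flavor to 23, so 110 + 1 = 111.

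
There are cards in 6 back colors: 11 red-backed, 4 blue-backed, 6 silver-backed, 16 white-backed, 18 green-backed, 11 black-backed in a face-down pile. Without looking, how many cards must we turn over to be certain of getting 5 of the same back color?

Treat the 6 back colors as pigeonholes.
The worst case takes 4 cards of each back color without reaching 5 of any: 6 × 4 = 24.
The next card must bring some back color to 5, so 24 + 1 = 25.

25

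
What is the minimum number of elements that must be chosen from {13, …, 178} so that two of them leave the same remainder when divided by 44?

45

Group the integers by remainder mod 44; there are 44 residue classes, each nonempty in this range.
Choosing one from each class (44 integers) avoids any shared remainder.
One more choice must repeat a class, so two differ by a multiple of 44. Hence 44 + 1 = 45.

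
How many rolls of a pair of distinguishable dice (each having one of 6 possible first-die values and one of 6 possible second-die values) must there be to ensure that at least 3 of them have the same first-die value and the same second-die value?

There are 6 × 6 = 36 (first-die value, second-die value) combinations acting as pigeonholes.
With 36 × 2 = 72 rolls of a pair of distinguishable dice we could place exactly 2 in each, with no (first-die value, second-die value) pair reaching 3.
One more forces some (first-die value, second-die value) pair to hold 3, so 72 + 1 = 73.

73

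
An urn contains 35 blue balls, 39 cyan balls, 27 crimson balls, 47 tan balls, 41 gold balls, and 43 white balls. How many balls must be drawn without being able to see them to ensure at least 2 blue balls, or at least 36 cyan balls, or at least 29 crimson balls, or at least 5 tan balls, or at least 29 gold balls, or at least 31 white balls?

The worst case stops just short of every target: 1 blue, 35 cyan, all 27 crimson, 4 tan, 28 gold, 30 white — 1 + 35 + 27 + 4 + 28 + 30 = 125 balls.
One more ball must push some color to its target, so 125 + 1 = 126.

126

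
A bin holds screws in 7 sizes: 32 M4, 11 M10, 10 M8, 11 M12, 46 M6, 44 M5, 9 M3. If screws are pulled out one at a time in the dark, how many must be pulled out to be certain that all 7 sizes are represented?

155

The hardest size to obtain is M3: we could draw every other screw first — 163 − 9 = 154 screws — without a single M3 one.
The next draw must be M3, so 154 + 1 = 155.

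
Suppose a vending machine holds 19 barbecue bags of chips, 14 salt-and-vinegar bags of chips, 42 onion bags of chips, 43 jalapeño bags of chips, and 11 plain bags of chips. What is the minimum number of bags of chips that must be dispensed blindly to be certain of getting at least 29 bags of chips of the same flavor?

101

In the worst case we take at most 28 of each flavor, but all 19 barbecue, all 14 salt-and-vinegar, and all 11 plain (fewer than 28), giving 19 + 14 + 28 + 28 + 11 = 100.
One more bag of chips then forces some flavor to 29, so 100 + 1 = 101.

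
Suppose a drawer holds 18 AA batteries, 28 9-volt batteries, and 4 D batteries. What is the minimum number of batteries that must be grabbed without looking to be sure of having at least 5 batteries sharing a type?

13

The worst case takes 4 batteries of each type without reaching 5 of any: 3 × 4 = 12.
The next battery must bring some type to 5, so 12 + 1 = 13.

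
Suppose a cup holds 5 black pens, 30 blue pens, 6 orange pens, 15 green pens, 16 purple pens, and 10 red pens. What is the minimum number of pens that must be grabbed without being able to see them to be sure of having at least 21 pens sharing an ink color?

73

Treat the 6 ink colors as pigeonholes.
In the worst case we take at most 20 of each ink color, but all 5 black, all 6 orange, all 15 green, all 16 purple, and all 10 red (fewer than 20), giving 5 + 20 + 6 + 15 + 16 + 10 = 72.
One more pen then forces some ink color to 21, so 72 + 1 = 73.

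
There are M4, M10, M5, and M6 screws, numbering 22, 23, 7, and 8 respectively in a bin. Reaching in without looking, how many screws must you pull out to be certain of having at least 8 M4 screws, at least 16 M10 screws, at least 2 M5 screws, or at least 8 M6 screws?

31

The worst case stops just short of every target: 7 M4, 15 M10, 1 M5, 7 M6 — 7 + 15 + 1 + 7 = 30 screws.
One more screw must push some size to its target, so 30 + 1 = 31.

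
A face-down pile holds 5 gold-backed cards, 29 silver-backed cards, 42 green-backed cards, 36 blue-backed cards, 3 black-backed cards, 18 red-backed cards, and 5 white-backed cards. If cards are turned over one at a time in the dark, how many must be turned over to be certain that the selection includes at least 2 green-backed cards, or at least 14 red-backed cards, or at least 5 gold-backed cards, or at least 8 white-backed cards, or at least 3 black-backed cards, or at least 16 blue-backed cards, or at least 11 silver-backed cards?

The worst case stops just short of every target: 4 gold-backed, 10 silver-backed, 1 green-backed, 15 blue-backed, 2 black-backed, 13 red-backed, all 5 white-backed — 4 + 10 + 1 + 15 + 2 + 13 + 5 = 50 cards.
One more card must push some back color to its target, so 50 + 1 = 51.

51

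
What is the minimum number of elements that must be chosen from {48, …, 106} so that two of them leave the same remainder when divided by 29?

30

Group the integers by remainder mod 29; there are 29 residue classes, each nonempty in this range.
Choosing one from each class (29 integers) avoids any shared remainder.
One more choice must repeat a class, so two differ by a multiple of 29. Hence 29 + 1 = 30.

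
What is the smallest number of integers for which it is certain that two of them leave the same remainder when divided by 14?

15

There are 14 residue classes modulo 14 acting as pigeonholes.
With 14 integers we could place one in each, avoiding any repeat.
One more forces some class to hold 2, so 14 + 1 = 15.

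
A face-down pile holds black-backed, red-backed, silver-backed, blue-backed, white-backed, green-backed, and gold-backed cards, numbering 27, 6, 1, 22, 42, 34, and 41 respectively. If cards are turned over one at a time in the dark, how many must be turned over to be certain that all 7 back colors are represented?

173

The hardest back color to obtain is silver-backed: we could draw every other card first — 173 − 1 = 172 cards — without a single silver-backed one.
The next draw must be silver-backed, so 172 + 1 = 173.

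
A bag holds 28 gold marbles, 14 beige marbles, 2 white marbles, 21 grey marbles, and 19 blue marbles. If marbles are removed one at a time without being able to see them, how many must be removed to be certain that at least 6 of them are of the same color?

Treat the 5 colors as pigeonholes.
In the worst case we take at most 5 of each color, but all 2 white (fewer than 5), giving 5 + 5 + 2 + 5 + 5 = 22.
One more marble then forces some color to 6, so 22 + 1 = 23.

23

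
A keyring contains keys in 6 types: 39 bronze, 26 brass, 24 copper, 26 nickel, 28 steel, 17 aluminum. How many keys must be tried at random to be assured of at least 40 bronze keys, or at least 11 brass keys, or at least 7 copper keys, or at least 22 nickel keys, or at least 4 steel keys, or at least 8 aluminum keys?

The worst case stops just short of every target: 39 bronze, 10 brass, 6 copper, 21 nickel, 3 steel, 7 aluminum — 39 + 10 + 6 + 21 + 3 + 7 = 86 keys.
One more key must push some type to its target, so 86 + 1 = 87.

87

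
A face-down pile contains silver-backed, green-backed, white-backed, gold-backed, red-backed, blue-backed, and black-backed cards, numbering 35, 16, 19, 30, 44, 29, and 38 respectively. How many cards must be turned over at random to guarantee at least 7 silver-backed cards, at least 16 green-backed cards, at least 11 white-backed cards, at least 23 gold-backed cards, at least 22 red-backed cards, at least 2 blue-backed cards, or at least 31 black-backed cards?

The worst case stops just short of every target: 6 silver-backed, 15 green-backed, 10 white-backed, 22 gold-backed, 21 red-backed, 1 blue-backed, 30 black-backed — 6 + 15 + 10 + 22 + 21 + 1 + 30 = 105 cards.
One more card must push some back color to its target, so 105 + 1 = 106.

106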